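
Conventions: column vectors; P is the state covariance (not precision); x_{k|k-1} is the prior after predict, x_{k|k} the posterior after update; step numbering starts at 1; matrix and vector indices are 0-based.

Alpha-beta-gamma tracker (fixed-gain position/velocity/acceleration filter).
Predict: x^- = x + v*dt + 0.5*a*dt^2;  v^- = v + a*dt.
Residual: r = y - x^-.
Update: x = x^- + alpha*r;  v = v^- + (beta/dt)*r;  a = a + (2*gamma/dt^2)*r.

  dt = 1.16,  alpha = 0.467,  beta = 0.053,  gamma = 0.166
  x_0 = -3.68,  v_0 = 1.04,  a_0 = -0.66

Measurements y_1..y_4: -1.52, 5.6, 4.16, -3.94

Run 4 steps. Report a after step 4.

a_post = -0.9031

step 1: x_pred=-2.9176  r=1.3976  x^+=-2.2649  v^+=0.3383  a^+=-0.3152
step 2: x_pred=-2.0846  r=7.6846  x^+=1.5041  v^+=0.3238  a^+=1.5809
step 3: x_pred=2.9433  r=1.2167  x^+=3.5115  v^+=2.2132  a^+=1.8811
step 4: x_pred=7.3444  r=-11.2844  x^+=2.0746  v^+=3.8796  a^+=-0.9031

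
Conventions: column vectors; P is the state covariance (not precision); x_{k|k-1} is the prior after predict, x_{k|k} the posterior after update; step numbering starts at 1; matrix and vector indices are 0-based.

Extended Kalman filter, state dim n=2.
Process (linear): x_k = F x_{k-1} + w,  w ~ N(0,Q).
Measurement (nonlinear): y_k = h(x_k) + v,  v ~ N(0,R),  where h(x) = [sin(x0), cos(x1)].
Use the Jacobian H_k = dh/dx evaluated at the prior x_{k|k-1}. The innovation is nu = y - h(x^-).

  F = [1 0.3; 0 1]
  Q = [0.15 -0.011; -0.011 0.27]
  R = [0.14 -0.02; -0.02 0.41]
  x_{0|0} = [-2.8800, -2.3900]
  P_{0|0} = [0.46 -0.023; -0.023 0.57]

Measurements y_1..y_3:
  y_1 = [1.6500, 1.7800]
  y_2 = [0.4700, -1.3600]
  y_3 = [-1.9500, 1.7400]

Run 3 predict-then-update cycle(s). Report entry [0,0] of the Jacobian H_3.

step 1: x^-=[-3.5970, -2.3900]  P^-=[0.6475 0.1370; 0.1370 0.8400]  H_jac=[-0.8981 0.0000; 0.0000 0.6828]  S=[0.6622 -0.1040; -0.1040 0.8016]  K=[-0.8776 0.0028; -0.0749 0.7058]  nu=[1.2102, 2.5106]  x^+=[-4.6520, -0.7088]  P^+=[0.1369 0.0274; 0.0274 0.4260]
step 2: x^-=[-4.8647, -0.7088]  P^-=[0.3417 0.1442; 0.1442 0.6960]  H_jac=[0.1517 0.0000; 0.0000 0.6509]  S=[0.1479 -0.0058; -0.0058 0.7049]  K=[0.3558 0.1361; 0.1730 0.6441]  nu=[-0.5184, -2.1191]  x^+=[-5.3375, -2.1635]  P^+=[0.3104 0.0748; 0.0748 0.4004]
step 3: x^-=[-5.9865, -2.1635]  P^-=[0.5413 0.1839; 0.1839 0.6704]  H_jac=[0.9563 0.0000; 0.0000 0.8294]  S=[0.6351 0.1259; 0.1259 0.8712]  K=[0.8035 0.0590; 0.1548 0.6159]  nu=[-2.2423, 2.2986]  x^+=[-7.6526, -1.0950]  P^+=[0.1164 0.0098; 0.0098 0.3007]

H_jac[0,0] = 0.9563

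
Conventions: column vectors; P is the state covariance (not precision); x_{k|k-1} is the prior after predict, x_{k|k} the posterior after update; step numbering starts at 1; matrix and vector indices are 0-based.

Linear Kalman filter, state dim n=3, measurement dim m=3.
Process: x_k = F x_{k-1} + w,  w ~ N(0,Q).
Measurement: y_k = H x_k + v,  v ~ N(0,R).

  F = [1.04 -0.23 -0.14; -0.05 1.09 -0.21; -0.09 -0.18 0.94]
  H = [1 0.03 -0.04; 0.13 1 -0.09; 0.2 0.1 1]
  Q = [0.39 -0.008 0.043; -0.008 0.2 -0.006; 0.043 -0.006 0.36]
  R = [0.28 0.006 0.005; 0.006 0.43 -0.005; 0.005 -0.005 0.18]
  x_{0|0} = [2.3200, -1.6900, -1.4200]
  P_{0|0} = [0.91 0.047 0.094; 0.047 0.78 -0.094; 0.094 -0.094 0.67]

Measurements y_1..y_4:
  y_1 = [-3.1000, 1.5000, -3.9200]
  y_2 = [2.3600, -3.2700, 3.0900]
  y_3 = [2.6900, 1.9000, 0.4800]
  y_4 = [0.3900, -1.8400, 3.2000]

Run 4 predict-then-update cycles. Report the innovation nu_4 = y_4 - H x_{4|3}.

innov = [-1.9595, -1.8370, 2.6624]

step 1: x^-=[3.0003, -1.6599, -1.2394]  P^-=[1.3727 -0.1874 0.0052; -0.1874 1.1984 -0.3939; 0.0052 -0.3939 1.0021]  S=[1.6447 0.0522 0.2181; 0.0522 1.6818 -0.3693; 0.2181 -0.3693 1.1648]  K=[0.8231 -0.0170 0.0646; -0.1026 0.7178 -0.0206; -0.1338 -0.1033 0.8197]  nu=[-6.1001, 2.6583, -3.1147]  x^+=[-2.2667, 0.9382, -3.2507]  P^+=[0.2307 -0.0351 -0.0268; -0.0351 0.3099 -0.0318; -0.0268 -0.0318 0.1559]
step 2: x^-=[-2.1181, 1.8186, -3.0205]  P^-=[0.6815 -0.1243 -0.0009; -0.1243 0.5934 -0.1264; -0.0009 -0.1264 0.5238]  S=[0.9558 -0.0050 0.1048; -0.0050 1.0296 -0.1270; 0.1048 -0.1270 0.7064]  K=[0.7018 -0.0231 0.0658; -0.1017 0.5696 -0.0127; -0.1067 -0.0798 0.7249]  nu=[4.3027, -5.0851, 6.3523]  x^+=[1.4371, -1.5964, 1.5309]  P^+=[0.1969 -0.0335 -0.0206; -0.0335 0.2466 -0.0236; -0.0206 -0.0236 0.1368]
step 3: x^-=[1.6474, -2.1335, 1.5971]  P^-=[0.6392 -0.1076 0.0065; -0.1076 0.5136 -0.1020; 0.0065 -0.1020 0.5009]  S=[0.9137 0.0020 0.1067; 0.0020 0.9487 -0.1054; 0.1067 -0.1054 0.6895]  K=[0.6876 -0.0202 0.0697; -0.0967 0.5356 -0.0079; -0.1019 -0.0742 0.7180]  nu=[1.1705, 3.9630, -1.2332]  x^+=[2.2864, -0.1142, 0.2984]  P^+=[0.1929 -0.0317 -0.0193; -0.0317 0.2320 -0.0214; -0.0193 -0.0214 0.1351]
step 4: x^-=[2.3623, -0.3015, 0.0953]  P^-=[0.6330 -0.1022 0.0070; -0.1022 0.4949 -0.0967; 0.0070 -0.0967 0.4980]  S=[0.9078 0.0058 0.1068; 0.0058 0.9303 -0.1007; 0.1068 -0.1007 0.6876]  K=[0.6855 -0.0187 0.0703; -0.0946 0.5269 -0.0066; -0.1013 -0.0729 0.7172]  nu=[-1.9595, -1.8370, 2.6624]  x^+=[1.2406, -1.1017, 2.3373]  P^+=[0.1923 -0.0310 -0.0192; -0.0310 0.2282 -0.0209; -0.0192 -0.0209 0.1349]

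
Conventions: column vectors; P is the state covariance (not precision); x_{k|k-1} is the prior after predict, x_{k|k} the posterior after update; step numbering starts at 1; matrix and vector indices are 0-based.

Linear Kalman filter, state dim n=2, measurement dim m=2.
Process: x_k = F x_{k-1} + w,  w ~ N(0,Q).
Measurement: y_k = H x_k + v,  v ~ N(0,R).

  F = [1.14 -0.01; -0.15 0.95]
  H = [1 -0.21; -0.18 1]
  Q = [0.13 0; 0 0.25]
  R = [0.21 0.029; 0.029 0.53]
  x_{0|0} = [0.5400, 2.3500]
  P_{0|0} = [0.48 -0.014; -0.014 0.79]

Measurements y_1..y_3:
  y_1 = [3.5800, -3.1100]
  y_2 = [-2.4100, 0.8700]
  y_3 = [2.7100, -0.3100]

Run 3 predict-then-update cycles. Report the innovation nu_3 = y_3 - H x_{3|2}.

step 1: x^-=[0.5921, 2.1515]  P^-=[0.7542 -0.1048; -0.1048 0.9778]  S=[1.0513 -0.4208; -0.4208 1.5699]  K=[0.7584 0.0501; -0.0458 0.6226]  nu=[3.4397, -5.1549]  x^+=[2.9425, -1.2152]  P^+=[0.1776 0.0805; 0.0805 0.3431]
step 2: x^-=[3.3666, -1.5958]  P^-=[0.3590 0.0537; 0.0537 0.5407]  S=[0.5703 -0.0935; -0.0935 1.0630]  K=[0.6169 0.0439; -0.0235 0.4975]  nu=[-6.1117, 3.0718]  x^+=[-0.2690, 0.0758]  P^+=[0.1450 0.0673; 0.0673 0.2751]
step 3: x^-=[-0.3074, 0.1124]  P^-=[0.3169 0.0456; 0.0456 0.4824]  S=[0.5290 -0.0821; -0.0821 1.0062]  K=[0.5866 0.0364; -0.0327 0.4686]  nu=[3.0410, -0.4777]  x^+=[1.4589, -0.2109]  P^+=[0.1370 0.0610; 0.0610 0.2584]

innov = [3.0410, -0.4777]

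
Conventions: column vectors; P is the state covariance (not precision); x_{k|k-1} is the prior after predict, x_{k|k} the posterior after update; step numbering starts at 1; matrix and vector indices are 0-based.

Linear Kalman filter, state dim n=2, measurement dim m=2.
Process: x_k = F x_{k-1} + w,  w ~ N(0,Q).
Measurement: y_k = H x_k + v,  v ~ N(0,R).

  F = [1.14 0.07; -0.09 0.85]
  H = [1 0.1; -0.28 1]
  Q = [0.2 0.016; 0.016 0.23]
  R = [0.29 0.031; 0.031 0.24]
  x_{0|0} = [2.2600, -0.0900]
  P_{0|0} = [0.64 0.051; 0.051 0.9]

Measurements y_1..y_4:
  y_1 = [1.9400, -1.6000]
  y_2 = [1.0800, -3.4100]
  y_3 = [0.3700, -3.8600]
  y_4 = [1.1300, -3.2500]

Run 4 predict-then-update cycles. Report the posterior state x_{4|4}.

x_post = [1.3795, -2.7326]

step 1: x^-=[2.5701, -0.2799]  P^-=[1.0443 0.0530; 0.0530 0.8776]  S=[1.3537 -0.1221; -0.1221 1.1698]  K=[0.7641 -0.1249; 0.1721 0.7555]  nu=[-0.6021, -0.6005]  x^+=[2.1850, -0.8372]  P^+=[0.2124 0.0532; 0.0532 0.2016]
step 2: x^-=[2.4323, -0.9083]  P^-=[0.4855 0.0574; 0.0574 0.3692]  S=[0.7907 -0.0122; -0.0122 0.6151]  K=[0.6195 -0.1154; 0.1282 0.5766]  nu=[-1.2615, -1.8207]  x^+=[1.8609, -2.1199]  P^+=[0.1721 0.0397; 0.0397 0.1535]
step 3: x^-=[1.9730, -1.9694]  P^-=[0.4308 0.0457; 0.0457 0.3362]  S=[0.7333 -0.0116; -0.0116 0.5844]  K=[0.5919 -0.1165; 0.1169 0.5557]  nu=[-1.4060, -1.3382]  x^+=[1.2967, -2.8775]  P^+=[0.1644 0.0364; 0.0364 0.1472]
step 4: x^-=[1.2768, -2.5626]  P^-=[0.4202 0.0430; 0.0430 0.3321]  S=[0.7221 -0.0117; -0.0117 0.5810]  K=[0.5859 -0.1168; 0.1144 0.5532]  nu=[0.1095, -0.3299]  x^+=[1.3795, -2.7326]  P^+=[0.1627 0.0357; 0.0357 0.1463]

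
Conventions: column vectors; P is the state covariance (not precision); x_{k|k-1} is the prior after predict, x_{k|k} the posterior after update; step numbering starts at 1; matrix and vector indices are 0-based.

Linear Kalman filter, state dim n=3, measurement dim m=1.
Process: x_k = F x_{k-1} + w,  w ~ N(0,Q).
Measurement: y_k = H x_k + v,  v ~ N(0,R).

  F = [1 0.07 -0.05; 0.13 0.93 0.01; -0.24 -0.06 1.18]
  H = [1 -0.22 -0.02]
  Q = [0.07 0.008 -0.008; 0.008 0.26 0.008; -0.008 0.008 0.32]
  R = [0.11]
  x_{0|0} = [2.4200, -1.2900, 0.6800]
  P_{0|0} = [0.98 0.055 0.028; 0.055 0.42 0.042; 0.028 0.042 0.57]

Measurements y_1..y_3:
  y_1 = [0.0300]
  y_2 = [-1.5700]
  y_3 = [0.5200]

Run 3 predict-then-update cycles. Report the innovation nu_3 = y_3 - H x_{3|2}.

innov = [1.6292]

step 1: x^-=[2.2957, -0.8783, 0.2990]  P^-=[1.0581 0.2123 -0.2458; 0.2123 0.6540 -0.0017; -0.2458 -0.0017 1.1514]  S=[1.1166]  K=[0.9102; 0.0613; -0.2405]  nu=[-2.4529]  x^+=[0.0631, -1.0286, 0.8888]  P^+=[0.1331 0.1500 -0.0015; 0.1500 0.6498 0.0148; -0.0015 0.0148 1.0868]
step 2: x^-=[-0.0533, -0.9395, 1.0954]  P^-=[0.2300 0.2072 -0.1188; 0.2072 0.8609 -0.0383; -0.1188 -0.0383 1.8464]  S=[0.2957]  K=[0.6318; 0.0629; -0.4982]  nu=[-1.7015]  x^+=[-1.1284, -1.0466, 1.9431]  P^+=[0.1120 0.1955 -0.0257; 0.1955 0.8598 -0.0290; -0.0257 -0.0290 1.7730]
step 3: x^-=[-1.2988, -1.1006, 2.6265]  P^-=[0.2208 0.2625 -0.1913; 0.2625 1.0523 -0.1034; -0.1913 -0.1034 2.8226]  S=[0.2741]  K=[0.6088; 0.1205; -0.8207]  nu=[1.6292]  x^+=[-0.3070, -0.9043, 1.2894]  P^+=[0.1192 0.2424 -0.0543; 0.2424 1.0484 -0.0763; -0.0543 -0.0763 2.6379]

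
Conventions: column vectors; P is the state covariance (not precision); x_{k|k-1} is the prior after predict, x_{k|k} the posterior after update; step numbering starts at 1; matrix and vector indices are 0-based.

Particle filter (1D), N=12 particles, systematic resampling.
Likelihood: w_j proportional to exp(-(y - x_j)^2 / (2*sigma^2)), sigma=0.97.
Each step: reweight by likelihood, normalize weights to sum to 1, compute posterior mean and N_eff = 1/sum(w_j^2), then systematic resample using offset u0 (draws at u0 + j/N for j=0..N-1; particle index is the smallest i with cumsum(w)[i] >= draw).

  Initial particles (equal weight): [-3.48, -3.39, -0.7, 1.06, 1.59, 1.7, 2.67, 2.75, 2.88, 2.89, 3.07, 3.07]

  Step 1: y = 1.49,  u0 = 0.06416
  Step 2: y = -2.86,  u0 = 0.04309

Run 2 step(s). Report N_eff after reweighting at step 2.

N_eff = 2.7420

step 1: w=[0.0000, 0.0000, 0.0153, 0.1775, 0.1948, 0.1913, 0.0935, 0.0843, 0.0702, 0.0691, 0.0520, 0.0520]  mean=2.0148  Neff=7.2850  idx=[3, 3, 4, 4, 5, 5, 5, 6, 7, 8, 10, 11]
step 2: w=[0.4241, 0.4241, 0.0402, 0.0402, 0.0237, 0.0237, 0.0237, 0.0001, 0.0001, 0.0000, 0.0000, 0.0000]  mean=1.1486  Neff=2.7420  idx=[0, 0, 0, 0, 0, 1, 1, 1, 1, 1, 2, 5]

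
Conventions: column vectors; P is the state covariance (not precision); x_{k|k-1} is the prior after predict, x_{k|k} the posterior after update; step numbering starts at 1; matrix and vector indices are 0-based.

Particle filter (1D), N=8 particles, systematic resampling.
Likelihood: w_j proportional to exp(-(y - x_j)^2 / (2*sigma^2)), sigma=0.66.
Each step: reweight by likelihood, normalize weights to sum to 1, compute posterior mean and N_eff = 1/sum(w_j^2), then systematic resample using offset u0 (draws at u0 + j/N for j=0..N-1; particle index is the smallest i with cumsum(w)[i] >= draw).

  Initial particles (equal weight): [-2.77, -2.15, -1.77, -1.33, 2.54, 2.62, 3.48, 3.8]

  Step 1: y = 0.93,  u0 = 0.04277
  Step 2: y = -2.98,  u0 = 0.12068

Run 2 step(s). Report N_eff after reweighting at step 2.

N_eff = 6.8606

step 1: w=[0.0000, 0.0002, 0.0025, 0.0308, 0.5519, 0.4076, 0.0062, 0.0008]  mean=2.4487  Neff=2.1200  idx=[4, 4, 4, 4, 4, 5, 5, 5]
step 2: w=[0.1645, 0.1645, 0.1645, 0.1645, 0.1645, 0.0592, 0.0592, 0.0592]  mean=2.5542  Neff=6.8606  idx=[0, 1, 2, 3, 3, 4, 5, 7]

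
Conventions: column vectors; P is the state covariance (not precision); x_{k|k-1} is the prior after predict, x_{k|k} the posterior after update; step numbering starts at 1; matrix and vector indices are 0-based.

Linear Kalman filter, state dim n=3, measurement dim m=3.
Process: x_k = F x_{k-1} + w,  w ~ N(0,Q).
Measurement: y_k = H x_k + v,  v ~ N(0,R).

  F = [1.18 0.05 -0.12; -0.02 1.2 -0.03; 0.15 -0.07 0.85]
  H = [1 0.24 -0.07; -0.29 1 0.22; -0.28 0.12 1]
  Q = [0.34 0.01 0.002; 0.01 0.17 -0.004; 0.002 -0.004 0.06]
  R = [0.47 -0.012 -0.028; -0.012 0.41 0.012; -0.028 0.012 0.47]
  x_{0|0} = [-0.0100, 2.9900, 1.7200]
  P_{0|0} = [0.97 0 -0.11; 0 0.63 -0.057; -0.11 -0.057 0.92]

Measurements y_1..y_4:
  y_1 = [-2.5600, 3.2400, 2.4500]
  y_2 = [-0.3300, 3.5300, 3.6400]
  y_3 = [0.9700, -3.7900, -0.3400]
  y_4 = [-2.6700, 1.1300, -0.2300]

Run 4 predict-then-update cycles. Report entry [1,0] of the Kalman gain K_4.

K[1,0] = 0.1448

step 1: x^-=[-0.0687, 3.5366, 1.2512]  P^-=[1.7373 0.0401 -0.0336; 0.0401 1.0824 -0.1392; -0.0336 -0.1392 0.7283]  S=[2.3019 -0.2356 -0.5986; -0.2356 1.5935 0.2995; -0.5986 0.2995 1.3329]  K=[0.7375 -0.1840 -0.0140; 0.1824 0.6966 -0.0900; 0.0973 -0.0795 0.6026]  nu=[-3.2525, -0.5918, 0.7552]  x^+=[-2.3690, 2.4631, 1.4368]  P^+=[0.3534 0.0028 0.0692; 0.0028 0.2995 -0.0742; 0.0692 -0.0742 0.3078]
step 2: x^-=[-2.8447, 2.9600, 0.6935]  P^-=[0.8189 0.0332 0.0962; 0.0332 0.6070 -0.1149; 0.0962 -0.1149 0.3182]  S=[1.3317 -0.0527 -0.1888; -0.0527 1.0191 0.0591; -0.1888 0.0591 0.7774]  K=[0.6090 -0.1477 -0.0069; 0.1528 0.5734 -0.0726; 0.0858 -0.0893 0.3845]  nu=[1.8529, -0.4075, 1.7947]  x^+=[-1.6684, 2.8791, 1.5791]  P^+=[0.2915 0.0036 0.0591; 0.0036 0.2467 -0.0601; 0.0591 -0.0601 0.2010]
step 3: x^-=[-2.0143, 3.4410, 0.8904]  P^-=[0.7338 0.0305 0.0872; 0.0305 0.5297 -0.0928; 0.0872 -0.0928 0.2352]  S=[1.2410 -0.0504 -0.1657; -0.0504 0.9432 0.0514; -0.1657 0.0514 0.6972]  K=[0.5845 -0.1409 -0.0151; 0.1463 0.5417 -0.0593; 0.0771 -0.0831 0.3108]  nu=[2.2208, -8.0110, -2.2073]  x^+=[0.4461, -0.4424, 1.0417]  P^+=[0.2794 0.0045 0.0525; 0.0045 0.2324 -0.0521; 0.0525 -0.0521 0.1639]
step 4: x^-=[0.3793, -0.5711, 0.9833]  P^-=[0.7183 0.0302 0.0827; 0.0302 0.5085 -0.0821; 0.0827 -0.0821 0.2053]  S=[1.2243 -0.0521 -0.1620; -0.0521 0.9247 0.0537; -0.1620 0.0537 0.6709]  K=[0.5793 -0.1392 -0.0201; 0.1448 0.5321 -0.0516; 0.0735 -0.0780 0.2808]  nu=[-2.8434, 1.5947, -1.0386]  x^+=[-1.4690, -0.0807, 0.3581]  P^+=[0.2768 0.0051 0.0495; 0.0051 0.2278 -0.0478; 0.0495 -0.0478 0.1486]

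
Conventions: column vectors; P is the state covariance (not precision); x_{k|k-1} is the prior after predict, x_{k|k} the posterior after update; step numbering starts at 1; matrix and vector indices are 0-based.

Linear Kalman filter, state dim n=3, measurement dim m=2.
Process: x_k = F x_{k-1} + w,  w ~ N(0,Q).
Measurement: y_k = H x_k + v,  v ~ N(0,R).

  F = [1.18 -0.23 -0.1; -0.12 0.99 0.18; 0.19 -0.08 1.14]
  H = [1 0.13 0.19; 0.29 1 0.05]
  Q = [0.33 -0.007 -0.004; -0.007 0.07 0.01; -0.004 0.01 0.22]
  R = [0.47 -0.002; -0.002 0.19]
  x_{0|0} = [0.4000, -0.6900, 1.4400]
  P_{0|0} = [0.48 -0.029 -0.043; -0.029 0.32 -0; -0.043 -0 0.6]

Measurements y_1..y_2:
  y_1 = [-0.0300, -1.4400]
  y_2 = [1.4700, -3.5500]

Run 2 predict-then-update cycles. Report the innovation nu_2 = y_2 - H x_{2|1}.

step 1: x^-=[0.4867, -0.4719, 1.7728]  P^-=[1.0472 -0.2030 -0.0119; -0.2030 0.4187 0.0955; -0.0119 0.0955 1.0014]  S=[1.5078 0.1725; 0.1725 0.5908]  K=[0.6788 -0.0288; -0.1625 0.6647; 0.1024 0.2107]  nu=[-0.7922, -1.1979]  x^+=[-0.0166, -1.1394, 1.4393]  P^+=[0.3587 -0.1040 -0.1373; -0.1040 0.1552 0.0320; -0.1373 0.0320 0.9519]
step 2: x^-=[0.0986, -0.8669, 1.7288]  P^-=[0.9375 -0.2699 -0.2051; -0.2699 0.3001 0.2141; -0.2051 0.2141 1.4089]  S=[1.3259 0.0627; 0.0627 0.4314]  K=[0.6566 -0.1147; -0.1701 0.5638; 0.0438 0.5153]  nu=[1.1557, -2.7981]  x^+=[1.1782, -2.6411, 0.3376]  P^+=[0.3696 -0.1183 -0.2387; -0.1183 0.1367 0.1026; -0.2387 0.1026 1.2890]

innov = [1.1557, -2.7981]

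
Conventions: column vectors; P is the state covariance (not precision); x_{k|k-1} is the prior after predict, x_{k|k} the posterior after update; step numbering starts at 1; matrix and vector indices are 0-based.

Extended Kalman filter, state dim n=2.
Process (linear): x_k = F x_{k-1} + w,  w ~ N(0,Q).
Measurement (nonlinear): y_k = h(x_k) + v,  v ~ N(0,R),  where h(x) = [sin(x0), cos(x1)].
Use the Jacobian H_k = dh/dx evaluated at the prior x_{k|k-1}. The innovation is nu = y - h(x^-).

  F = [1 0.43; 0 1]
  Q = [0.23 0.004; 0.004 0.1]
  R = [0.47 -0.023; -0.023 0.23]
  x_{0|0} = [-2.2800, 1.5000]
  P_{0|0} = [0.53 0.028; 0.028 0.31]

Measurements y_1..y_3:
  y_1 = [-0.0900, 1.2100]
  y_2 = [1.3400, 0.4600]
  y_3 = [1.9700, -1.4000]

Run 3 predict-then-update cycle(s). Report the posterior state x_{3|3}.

x_post = [-4.0277, 1.6232]

step 1: x^-=[-1.6350, 1.5000]  P^-=[0.8414 0.1653; 0.1653 0.4100]  H_jac=[-0.0642 0.0000; 0.0000 -0.9975]  S=[0.4735 -0.0124; -0.0124 0.6379]  K=[-0.1209 -0.2608; -0.0392 -0.6418]  nu=[0.9079, 1.1393]  x^+=[-2.0419, 0.7332]  P^+=[0.7919 0.0574; 0.0574 0.1471]
step 2: x^-=[-1.7266, 0.7332]  P^-=[1.0984 0.1246; 0.1246 0.2471]  H_jac=[-0.1552 0.0000; 0.0000 -0.6692]  S=[0.4965 -0.0101; -0.0101 0.3407]  K=[-0.3485 -0.2551; -0.0488 -0.4868]  nu=[2.3279, -0.2831]  x^+=[-2.4657, 0.7573]  P^+=[1.0177 0.0757; 0.0757 0.1656]
step 3: x^-=[-2.1401, 0.7573]  P^-=[1.3434 0.1509; 0.1509 0.2656]  H_jac=[-0.5390 0.0000; 0.0000 -0.6870]  S=[0.8604 0.0329; 0.0329 0.3554]  K=[-0.8335 -0.2146; -0.0752 -0.5066]  nu=[2.8123, -2.1267]  x^+=[-4.0277, 1.6232]  P^+=[0.7176 0.0439; 0.0439 0.1671]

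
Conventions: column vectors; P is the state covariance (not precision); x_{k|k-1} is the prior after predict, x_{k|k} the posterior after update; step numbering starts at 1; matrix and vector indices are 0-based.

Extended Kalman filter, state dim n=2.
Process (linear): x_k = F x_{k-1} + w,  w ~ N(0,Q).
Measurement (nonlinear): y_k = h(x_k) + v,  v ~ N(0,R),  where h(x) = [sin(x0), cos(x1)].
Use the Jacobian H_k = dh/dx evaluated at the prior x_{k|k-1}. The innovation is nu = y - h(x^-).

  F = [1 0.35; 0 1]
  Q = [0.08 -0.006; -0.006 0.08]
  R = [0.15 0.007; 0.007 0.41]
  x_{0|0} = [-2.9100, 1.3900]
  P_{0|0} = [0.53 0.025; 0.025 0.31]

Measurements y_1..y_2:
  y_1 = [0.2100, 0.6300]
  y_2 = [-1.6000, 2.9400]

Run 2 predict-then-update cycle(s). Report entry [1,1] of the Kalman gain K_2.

step 1: x^-=[-2.4235, 1.3900]  P^-=[0.6655 0.1275; 0.1275 0.3900]  H_jac=[-0.7531 0.0000; 0.0000 -0.9837]  S=[0.5274 0.1015; 0.1015 0.7874]  K=[-0.9430 -0.0378; -0.0906 -0.4756]  nu=[0.8679, 0.4502]  x^+=[-3.2590, 1.0973]  P^+=[0.1882 0.0225; 0.0225 0.1989]
step 2: x^-=[-2.8749, 1.0973]  P^-=[0.3083 0.0861; 0.0861 0.2789]  H_jac=[-0.9646 0.0000; 0.0000 -0.8900]  S=[0.4369 0.0809; 0.0809 0.6309]  K=[-0.6742 -0.0350; -0.1201 -0.3780]  nu=[-1.3365, 2.4840]  x^+=[-2.0607, 0.3188]  P^+=[0.1051 0.0214; 0.0214 0.1751]

K[1,1] = -0.3780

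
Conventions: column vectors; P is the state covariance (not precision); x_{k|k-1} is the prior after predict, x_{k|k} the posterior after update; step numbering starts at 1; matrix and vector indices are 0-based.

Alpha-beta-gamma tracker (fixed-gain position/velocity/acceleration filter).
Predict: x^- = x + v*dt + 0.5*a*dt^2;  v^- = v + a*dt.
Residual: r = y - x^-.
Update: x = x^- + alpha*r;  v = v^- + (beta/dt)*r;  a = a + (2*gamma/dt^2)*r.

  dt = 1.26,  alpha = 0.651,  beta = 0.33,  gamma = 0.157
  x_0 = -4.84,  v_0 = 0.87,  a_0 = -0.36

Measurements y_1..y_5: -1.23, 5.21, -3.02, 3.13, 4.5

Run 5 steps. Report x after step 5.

step 1: x_pred=-4.0296  r=2.7996  x^+=-2.2070  v^+=1.1496  a^+=0.1937
step 2: x_pred=-0.6048  r=5.8148  x^+=3.1806  v^+=2.9166  a^+=1.3438
step 3: x_pred=7.9223  r=-10.9423  x^+=0.7988  v^+=1.7439  a^+=-0.8204
step 4: x_pred=2.3449  r=0.7851  x^+=2.8560  v^+=0.9158  a^+=-0.6652
step 5: x_pred=3.4819  r=1.0181  x^+=4.1447  v^+=0.3444  a^+=-0.4638

x_post = 4.1447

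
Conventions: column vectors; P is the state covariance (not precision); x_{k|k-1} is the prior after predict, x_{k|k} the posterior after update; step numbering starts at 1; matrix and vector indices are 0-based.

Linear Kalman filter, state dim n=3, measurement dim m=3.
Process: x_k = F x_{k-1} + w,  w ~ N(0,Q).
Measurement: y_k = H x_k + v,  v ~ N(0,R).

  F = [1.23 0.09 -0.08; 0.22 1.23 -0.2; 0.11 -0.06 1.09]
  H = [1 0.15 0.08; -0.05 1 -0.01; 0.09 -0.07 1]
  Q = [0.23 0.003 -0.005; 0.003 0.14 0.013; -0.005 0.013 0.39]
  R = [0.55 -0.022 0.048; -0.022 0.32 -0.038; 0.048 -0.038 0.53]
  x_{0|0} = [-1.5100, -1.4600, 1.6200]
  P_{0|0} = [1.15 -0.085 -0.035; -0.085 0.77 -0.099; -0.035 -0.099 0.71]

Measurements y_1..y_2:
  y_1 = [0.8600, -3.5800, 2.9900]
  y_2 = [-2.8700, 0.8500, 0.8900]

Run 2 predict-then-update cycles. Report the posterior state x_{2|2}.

step 1: x^-=[-2.1183, -2.4520, 1.6873]  P^-=[1.9701 0.3013 0.0332; 0.3013 1.3948 -0.3227; 0.0332 -0.3227 1.2559]  S=[2.6475 0.3609 0.2809; 0.3609 1.6962 -0.4535; 0.2809 -0.4535 1.8561]  K=[0.7723 -0.0524 -0.0277; 0.0786 0.7904 -0.0306; -0.0411 -0.0039 0.6957]  nu=[3.2111, -1.2170, 1.3217]  x^+=[0.3888, -3.2022, 2.4796]  P^+=[0.4275 -0.0115 -0.0149; -0.0115 0.2516 -0.0239; -0.0149 -0.0239 0.3666]
step 2: x^-=[-0.0083, -4.3490, 2.9376]  P^-=[0.8819 0.1415 -0.0020; 0.1415 0.5628 -0.1120; -0.0020 -0.1120 0.8313]  S=[1.4893 0.1493 0.1618; 0.1493 0.8731 -0.1885; 0.1618 -0.1885 1.3847]  K=[0.6084 0.0028 -0.0220; 0.0866 0.6172 -0.0263; -0.0342 -0.0002 0.6098]  nu=[-2.4443, 5.2280, -2.3513]  x^+=[-1.4292, -1.2722, 1.5860]  P^+=[0.3337 0.0049 -0.0122; 0.0049 0.1966 -0.0199; -0.0122 -0.0199 0.3213]

x_post = [-1.4292, -1.2722, 1.5860]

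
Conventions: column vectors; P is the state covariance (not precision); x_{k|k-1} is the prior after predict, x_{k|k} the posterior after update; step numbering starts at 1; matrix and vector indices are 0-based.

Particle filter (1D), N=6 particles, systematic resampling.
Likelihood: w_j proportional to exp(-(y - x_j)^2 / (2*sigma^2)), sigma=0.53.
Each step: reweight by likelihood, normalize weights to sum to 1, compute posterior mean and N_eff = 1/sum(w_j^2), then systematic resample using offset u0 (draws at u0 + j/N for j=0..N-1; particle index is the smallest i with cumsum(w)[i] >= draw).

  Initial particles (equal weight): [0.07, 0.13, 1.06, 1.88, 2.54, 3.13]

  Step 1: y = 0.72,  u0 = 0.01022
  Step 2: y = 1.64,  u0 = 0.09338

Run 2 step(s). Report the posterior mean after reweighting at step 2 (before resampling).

step 1: w=[0.2458, 0.2807, 0.4245, 0.0475, 0.0014, 0.0000]  mean=0.5968  Neff=3.1087  idx=[0, 0, 1, 1, 2, 2]
step 2: w=[0.0107, 0.0107, 0.0149, 0.0149, 0.4744, 0.4744]  mean=1.0110  Neff=2.2188  idx=[4, 4, 4, 5, 5, 5]

post_mean = 1.0110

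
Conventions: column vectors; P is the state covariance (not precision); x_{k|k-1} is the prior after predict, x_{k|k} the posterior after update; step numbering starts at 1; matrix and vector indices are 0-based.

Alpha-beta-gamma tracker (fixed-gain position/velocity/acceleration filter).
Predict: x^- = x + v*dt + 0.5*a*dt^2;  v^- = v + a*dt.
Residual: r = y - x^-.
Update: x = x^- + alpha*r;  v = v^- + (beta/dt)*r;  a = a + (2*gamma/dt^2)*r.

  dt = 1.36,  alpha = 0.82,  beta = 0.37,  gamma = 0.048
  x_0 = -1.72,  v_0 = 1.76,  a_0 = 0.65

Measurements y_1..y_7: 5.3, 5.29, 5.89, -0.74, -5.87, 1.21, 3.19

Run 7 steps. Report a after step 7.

a_post = 0.0727

step 1: x_pred=1.2747  r=4.0253  x^+=4.5754  v^+=3.7391  a^+=0.8589
step 2: x_pred=10.4550  r=-5.1650  x^+=6.2197  v^+=3.5021  a^+=0.5908
step 3: x_pred=11.5289  r=-5.6389  x^+=6.9050  v^+=2.7715  a^+=0.2982
step 4: x_pred=10.9500  r=-11.6900  x^+=1.3642  v^+=-0.0034  a^+=-0.3086
step 5: x_pred=1.0743  r=-6.9443  x^+=-4.6200  v^+=-2.3123  a^+=-0.6690
step 6: x_pred=-8.3834  r=9.5934  x^+=-0.5168  v^+=-0.6121  a^+=-0.1711
step 7: x_pred=-1.5075  r=4.6975  x^+=2.3444  v^+=0.4332  a^+=0.0727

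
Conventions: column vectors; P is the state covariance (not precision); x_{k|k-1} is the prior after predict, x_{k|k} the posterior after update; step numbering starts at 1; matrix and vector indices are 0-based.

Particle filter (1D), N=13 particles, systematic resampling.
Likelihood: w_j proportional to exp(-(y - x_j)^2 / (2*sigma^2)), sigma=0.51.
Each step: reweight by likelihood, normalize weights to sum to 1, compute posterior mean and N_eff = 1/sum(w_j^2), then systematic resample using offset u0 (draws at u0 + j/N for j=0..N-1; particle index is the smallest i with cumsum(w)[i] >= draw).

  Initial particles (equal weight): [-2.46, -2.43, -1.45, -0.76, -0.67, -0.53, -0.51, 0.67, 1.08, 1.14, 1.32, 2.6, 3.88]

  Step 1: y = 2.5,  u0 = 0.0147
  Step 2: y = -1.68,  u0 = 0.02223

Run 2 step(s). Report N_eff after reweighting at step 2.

N_eff = 1.1396

step 1: w=[0.0000, 0.0000, 0.0000, 0.0000, 0.0000, 0.0000, 0.0000, 0.0014, 0.0184, 0.0254, 0.0611, 0.8709, 0.0228]  mean=2.4833  Neff=1.3094  idx=[8, 10, 11, 11, 11, 11, 11, 11, 11, 11, 11, 11, 11]
step 2: w=[0.9345, 0.0655, 0.0000, 0.0000, 0.0000, 0.0000, 0.0000, 0.0000, 0.0000, 0.0000, 0.0000, 0.0000, 0.0000]  mean=1.0957  Neff=1.1396  idx=[0, 0, 0, 0, 0, 0, 0, 0, 0, 0, 0, 0, 1]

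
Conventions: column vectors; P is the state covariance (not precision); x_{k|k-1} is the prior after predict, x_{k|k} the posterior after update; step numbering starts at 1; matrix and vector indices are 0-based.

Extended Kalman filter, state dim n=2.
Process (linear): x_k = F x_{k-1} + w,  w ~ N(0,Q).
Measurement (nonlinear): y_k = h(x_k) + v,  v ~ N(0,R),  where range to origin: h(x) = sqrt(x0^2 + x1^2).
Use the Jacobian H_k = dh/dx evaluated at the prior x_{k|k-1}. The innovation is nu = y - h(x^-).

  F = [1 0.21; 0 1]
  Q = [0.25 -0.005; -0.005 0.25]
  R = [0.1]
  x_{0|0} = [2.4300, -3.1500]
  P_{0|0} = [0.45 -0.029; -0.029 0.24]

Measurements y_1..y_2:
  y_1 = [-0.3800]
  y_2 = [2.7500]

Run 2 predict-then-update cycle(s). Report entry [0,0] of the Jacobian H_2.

H_jac[0,0] = -0.6626

step 1: x^-=[1.7685, -3.1500]  P^-=[0.6984 0.0164; 0.0164 0.4900]  H_jac=[0.4896 -0.8720]  S=[0.6259]  K=[0.5234; -0.6698]  nu=[-3.9925]  x^+=[-0.3211, -0.4759]  P^+=[0.5269 0.2358; 0.2358 0.2092]
step 2: x^-=[-0.4210, -0.4759]  P^-=[0.8852 0.2748; 0.2748 0.4592]  H_jac=[-0.6626 -0.7490]  S=[1.0189]  K=[-0.7776; -0.5162]  nu=[2.1146]  x^+=[-2.0653, -1.5675]  P^+=[0.2691 -0.1343; -0.1343 0.1877]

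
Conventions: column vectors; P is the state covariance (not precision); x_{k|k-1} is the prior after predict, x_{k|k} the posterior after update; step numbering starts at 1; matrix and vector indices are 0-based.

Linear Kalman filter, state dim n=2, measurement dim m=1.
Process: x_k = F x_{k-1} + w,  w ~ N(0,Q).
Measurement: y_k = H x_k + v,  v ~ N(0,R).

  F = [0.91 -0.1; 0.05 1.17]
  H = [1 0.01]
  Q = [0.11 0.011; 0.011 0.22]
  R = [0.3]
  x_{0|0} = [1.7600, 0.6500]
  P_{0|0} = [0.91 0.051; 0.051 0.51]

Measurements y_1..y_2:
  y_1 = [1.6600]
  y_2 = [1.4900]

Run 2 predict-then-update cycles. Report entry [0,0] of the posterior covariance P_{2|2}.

step 1: x^-=[1.5366, 0.8485]  P^-=[0.8594 0.0468; 0.0468 0.9264]  S=[1.1604]  K=[0.7410; 0.0483]  nu=[0.1149]  x^+=[1.6218, 0.8540]  P^+=[0.2222 0.0053; 0.0053 0.9237]
step 2: x^-=[1.3904, 1.0803]  P^-=[0.3023 -0.0814; -0.0814 1.4856]  S=[0.6008]  K=[0.5018; -0.1107]  nu=[0.0888]  x^+=[1.4350, 1.0705]  P^+=[0.1510 -0.0480; -0.0480 1.4782]

P_post[0,0] = 0.1510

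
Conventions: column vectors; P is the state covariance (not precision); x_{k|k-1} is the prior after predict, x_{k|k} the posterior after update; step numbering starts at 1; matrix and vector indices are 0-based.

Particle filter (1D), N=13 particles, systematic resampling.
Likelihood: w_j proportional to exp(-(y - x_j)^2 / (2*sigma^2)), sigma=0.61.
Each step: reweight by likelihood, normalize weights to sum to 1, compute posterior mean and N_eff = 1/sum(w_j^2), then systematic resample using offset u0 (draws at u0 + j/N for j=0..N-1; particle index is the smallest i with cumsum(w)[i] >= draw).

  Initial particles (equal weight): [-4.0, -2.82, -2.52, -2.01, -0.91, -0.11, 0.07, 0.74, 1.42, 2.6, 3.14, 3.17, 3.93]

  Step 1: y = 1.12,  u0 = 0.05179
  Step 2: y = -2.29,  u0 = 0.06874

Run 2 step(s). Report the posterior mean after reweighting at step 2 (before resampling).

step 1: w=[0.0000, 0.0000, 0.0000, 0.0000, 0.0018, 0.0614, 0.1066, 0.3863, 0.4156, 0.0247, 0.0019, 0.0017, 0.0000]  mean=0.9506  Neff=2.9618  idx=[5, 6, 7, 7, 7, 7, 7, 8, 8, 8, 8, 8, 9]
step 2: w=[0.7426, 0.2477, 0.0019, 0.0019, 0.0019, 0.0019, 0.0019, 0.0000, 0.0000, 0.0000, 0.0000, 0.0000, 0.0000]  mean=-0.0572  Neff=1.6317  idx=[0, 0, 0, 0, 0, 0, 0, 0, 0, 1, 1, 1, 2]

post_mean = -0.0572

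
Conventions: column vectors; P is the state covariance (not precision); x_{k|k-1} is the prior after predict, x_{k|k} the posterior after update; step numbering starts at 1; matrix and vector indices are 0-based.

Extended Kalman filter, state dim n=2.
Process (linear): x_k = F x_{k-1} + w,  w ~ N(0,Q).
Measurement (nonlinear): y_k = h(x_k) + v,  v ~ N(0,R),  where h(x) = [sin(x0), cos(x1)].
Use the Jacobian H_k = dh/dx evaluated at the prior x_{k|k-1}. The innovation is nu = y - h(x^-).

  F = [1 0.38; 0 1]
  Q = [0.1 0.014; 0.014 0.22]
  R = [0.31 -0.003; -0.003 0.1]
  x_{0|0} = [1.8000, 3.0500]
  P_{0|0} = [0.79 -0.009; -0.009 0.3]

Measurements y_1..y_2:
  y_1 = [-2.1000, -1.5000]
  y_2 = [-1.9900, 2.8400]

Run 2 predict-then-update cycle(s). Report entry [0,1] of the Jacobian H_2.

H_jac[0,1] = 0.0000

step 1: x^-=[2.9590, 3.0500]  P^-=[0.9265 0.1190; 0.1190 0.5200]  H_jac=[-0.9834 0.0000; 0.0000 -0.0915]  S=[1.2059 0.0077; 0.0077 0.1044]  K=[-0.7552 -0.0486; -0.0942 -0.4488]  nu=[-2.2816, -0.5042]  x^+=[4.7065, 3.4912]  P^+=[0.2379 0.0283; 0.0283 0.4876]
step 2: x^-=[6.0331, 3.4912]  P^-=[0.4299 0.2276; 0.2276 0.7076]  H_jac=[0.9689 0.0000; 0.0000 0.3425]  S=[0.7135 0.0725; 0.0725 0.1830]  K=[0.5631 0.2028; 0.1818 1.2523]  nu=[-1.7426, 3.7795]  x^+=[5.8185, 7.9074]  P^+=[0.1795 0.0543; 0.0543 0.3640]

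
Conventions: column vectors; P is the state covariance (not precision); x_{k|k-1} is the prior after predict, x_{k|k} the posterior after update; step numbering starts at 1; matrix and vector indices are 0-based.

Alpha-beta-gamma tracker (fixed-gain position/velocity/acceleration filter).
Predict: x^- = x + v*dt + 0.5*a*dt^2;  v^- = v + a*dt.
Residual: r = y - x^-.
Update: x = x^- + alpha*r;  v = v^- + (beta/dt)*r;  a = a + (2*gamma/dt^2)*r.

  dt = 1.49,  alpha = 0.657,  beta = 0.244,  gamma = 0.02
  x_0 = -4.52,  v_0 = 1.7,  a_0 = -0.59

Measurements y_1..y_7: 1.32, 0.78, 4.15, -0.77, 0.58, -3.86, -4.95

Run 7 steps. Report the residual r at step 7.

resid = 2.8303

step 1: x_pred=-2.6419  r=3.9619  x^+=-0.0389  v^+=1.4697  a^+=-0.5186
step 2: x_pred=1.5752  r=-0.7952  x^+=1.0528  v^+=0.5667  a^+=-0.5329
step 3: x_pred=1.3056  r=2.8444  x^+=3.1744  v^+=0.2384  a^+=-0.4817
step 4: x_pred=2.9949  r=-3.7649  x^+=0.5214  v^+=-1.0958  a^+=-0.5495
step 5: x_pred=-1.7214  r=2.3014  x^+=-0.2094  v^+=-1.5378  a^+=-0.5081
step 6: x_pred=-3.0646  r=-0.7954  x^+=-3.5872  v^+=-2.4250  a^+=-0.5224
step 7: x_pred=-7.7803  r=2.8303  x^+=-5.9208  v^+=-2.7399  a^+=-0.4714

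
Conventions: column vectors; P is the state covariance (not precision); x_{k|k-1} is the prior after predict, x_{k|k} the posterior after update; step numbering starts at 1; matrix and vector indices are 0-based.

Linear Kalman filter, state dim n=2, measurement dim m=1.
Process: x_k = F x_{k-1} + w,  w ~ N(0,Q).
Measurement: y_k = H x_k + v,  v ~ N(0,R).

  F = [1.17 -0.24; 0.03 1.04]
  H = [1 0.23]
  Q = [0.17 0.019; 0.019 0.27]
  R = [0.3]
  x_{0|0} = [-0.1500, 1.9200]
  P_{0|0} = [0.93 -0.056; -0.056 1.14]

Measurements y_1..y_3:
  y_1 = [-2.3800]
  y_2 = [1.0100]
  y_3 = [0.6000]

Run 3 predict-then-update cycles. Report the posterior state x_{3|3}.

step 1: x^-=[-0.6363, 1.9923]  P^-=[1.5402 -0.3006; -0.3006 1.5004]  S=[1.7813]  K=[0.8258; 0.0250]  nu=[-2.2019]  x^+=[-2.4547, 1.9374]  P^+=[0.3253 -0.3373; -0.3373 1.4993]
step 2: x^-=[-3.3370, 1.9412]  P^-=[0.8912 -0.7518; -0.7518 1.8708]  S=[0.9443]  K=[0.7606; -0.3405]  nu=[3.9005]  x^+=[-0.3702, 0.6130]  P^+=[0.3449 -0.5073; -0.5073 1.7613]
step 3: x^-=[-0.5802, 0.6264]  P^-=[1.0284 -1.0221; -1.0221 2.1437]  S=[0.9716]  K=[0.8165; -0.5445]  nu=[1.0362]  x^+=[0.2658, 0.0622]  P^+=[0.3807 -0.5902; -0.5902 1.8557]

x_post = [0.2658, 0.0622]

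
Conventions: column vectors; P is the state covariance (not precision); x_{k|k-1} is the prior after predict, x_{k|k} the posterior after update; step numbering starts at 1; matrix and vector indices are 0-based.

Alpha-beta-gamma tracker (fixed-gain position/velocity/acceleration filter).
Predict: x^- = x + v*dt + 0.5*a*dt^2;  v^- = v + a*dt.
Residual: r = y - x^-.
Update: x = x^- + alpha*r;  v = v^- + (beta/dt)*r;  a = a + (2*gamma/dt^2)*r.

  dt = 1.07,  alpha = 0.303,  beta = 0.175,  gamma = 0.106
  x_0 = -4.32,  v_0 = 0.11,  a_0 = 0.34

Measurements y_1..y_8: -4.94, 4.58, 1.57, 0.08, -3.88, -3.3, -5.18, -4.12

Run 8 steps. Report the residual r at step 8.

resid = 6.7082

step 1: x_pred=-4.0077  r=-0.9323  x^+=-4.2902  v^+=0.3213  a^+=0.1674
step 2: x_pred=-3.8506  r=8.4306  x^+=-1.2961  v^+=1.8792  a^+=1.7284
step 3: x_pred=1.7041  r=-0.1341  x^+=1.6635  v^+=3.7067  a^+=1.7036
step 4: x_pred=6.6049  r=-6.5249  x^+=4.6278  v^+=4.4624  a^+=0.4954
step 5: x_pred=9.6862  r=-13.5662  x^+=5.5757  v^+=2.7737  a^+=-2.0166
step 6: x_pred=7.3891  r=-10.6891  x^+=4.1503  v^+=-1.1323  a^+=-3.9959
step 7: x_pred=0.6512  r=-5.8312  x^+=-1.1156  v^+=-6.3617  a^+=-5.0757
step 8: x_pred=-10.8282  r=6.7082  x^+=-8.7956  v^+=-10.6955  a^+=-3.8336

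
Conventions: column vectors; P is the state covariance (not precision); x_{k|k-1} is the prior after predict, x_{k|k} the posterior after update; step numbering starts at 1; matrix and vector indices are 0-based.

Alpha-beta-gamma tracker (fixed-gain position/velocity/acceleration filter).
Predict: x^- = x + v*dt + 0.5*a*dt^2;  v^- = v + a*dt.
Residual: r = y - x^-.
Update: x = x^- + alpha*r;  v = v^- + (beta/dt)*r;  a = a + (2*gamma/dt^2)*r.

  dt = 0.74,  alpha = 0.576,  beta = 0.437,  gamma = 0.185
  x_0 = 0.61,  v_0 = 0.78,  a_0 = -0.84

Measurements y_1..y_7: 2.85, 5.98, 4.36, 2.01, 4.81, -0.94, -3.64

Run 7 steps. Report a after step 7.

a_post = -3.1017

step 1: x_pred=0.9572  r=1.8928  x^+=2.0475  v^+=1.2762  a^+=0.4389
step 2: x_pred=3.1120  r=2.8680  x^+=4.7640  v^+=3.2946  a^+=2.3768
step 3: x_pred=7.8528  r=-3.4928  x^+=5.8409  v^+=2.9908  a^+=0.0168
step 4: x_pred=8.0587  r=-6.0487  x^+=4.5747  v^+=-0.5688  a^+=-4.0702
step 5: x_pred=3.0393  r=1.7707  x^+=4.0592  v^+=-2.5351  a^+=-2.8738
step 6: x_pred=1.3964  r=-2.3364  x^+=0.0506  v^+=-6.0415  a^+=-4.4525
step 7: x_pred=-5.6391  r=1.9991  x^+=-4.4876  v^+=-8.1557  a^+=-3.1017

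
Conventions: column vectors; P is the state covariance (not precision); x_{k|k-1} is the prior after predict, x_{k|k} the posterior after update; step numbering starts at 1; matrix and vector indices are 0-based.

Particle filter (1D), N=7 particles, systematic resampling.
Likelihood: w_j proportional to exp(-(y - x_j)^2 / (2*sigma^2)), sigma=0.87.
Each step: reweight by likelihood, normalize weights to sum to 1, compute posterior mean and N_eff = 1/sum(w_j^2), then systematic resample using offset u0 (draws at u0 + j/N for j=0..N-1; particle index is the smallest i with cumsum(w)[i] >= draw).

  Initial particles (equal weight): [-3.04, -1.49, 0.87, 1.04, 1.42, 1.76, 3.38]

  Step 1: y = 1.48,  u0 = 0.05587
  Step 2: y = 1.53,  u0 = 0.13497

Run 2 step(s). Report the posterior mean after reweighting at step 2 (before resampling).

step 1: w=[0.0000, 0.0008, 0.2111, 0.2376, 0.2693, 0.2563, 0.0249]  mean=1.3472  Neff=4.1690  idx=[2, 2, 3, 4, 4, 5, 5]
step 2: w=[0.1196, 0.1196, 0.1361, 0.1583, 0.1583, 0.1540, 0.1540]  mean=1.3414  Neff=6.9106  idx=[1, 2, 3, 4, 5, 6, 6]

post_mean = 1.3414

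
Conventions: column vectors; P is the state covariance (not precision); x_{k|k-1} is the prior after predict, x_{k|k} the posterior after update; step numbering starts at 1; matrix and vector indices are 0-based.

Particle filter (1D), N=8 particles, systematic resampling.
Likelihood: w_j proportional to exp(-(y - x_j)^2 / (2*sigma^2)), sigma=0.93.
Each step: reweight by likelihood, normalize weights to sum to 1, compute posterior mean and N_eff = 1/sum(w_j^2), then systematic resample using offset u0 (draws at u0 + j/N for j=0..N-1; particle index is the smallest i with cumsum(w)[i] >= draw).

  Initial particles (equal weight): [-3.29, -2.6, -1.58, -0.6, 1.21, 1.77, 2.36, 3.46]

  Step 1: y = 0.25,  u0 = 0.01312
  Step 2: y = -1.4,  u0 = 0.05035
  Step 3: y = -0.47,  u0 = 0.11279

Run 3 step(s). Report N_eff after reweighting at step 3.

N_eff = 7.3340

step 1: w=[0.0004, 0.0052, 0.0828, 0.3782, 0.3370, 0.1510, 0.0438, 0.0015]  mean=0.4108  Neff=3.4695  idx=[2, 3, 3, 3, 4, 4, 4, 5]
step 2: w=[0.3151, 0.2217, 0.2217, 0.2217, 0.0063, 0.0063, 0.0063, 0.0010]  mean=-0.8725  Neff=4.0505  idx=[0, 0, 0, 1, 2, 2, 3, 3]
step 3: w=[0.0764, 0.0764, 0.0764, 0.1542, 0.1542, 0.1542, 0.1542, 0.1542]  mean=-0.8245  Neff=7.3340  idx=[1, 3, 3, 4, 5, 6, 7, 7]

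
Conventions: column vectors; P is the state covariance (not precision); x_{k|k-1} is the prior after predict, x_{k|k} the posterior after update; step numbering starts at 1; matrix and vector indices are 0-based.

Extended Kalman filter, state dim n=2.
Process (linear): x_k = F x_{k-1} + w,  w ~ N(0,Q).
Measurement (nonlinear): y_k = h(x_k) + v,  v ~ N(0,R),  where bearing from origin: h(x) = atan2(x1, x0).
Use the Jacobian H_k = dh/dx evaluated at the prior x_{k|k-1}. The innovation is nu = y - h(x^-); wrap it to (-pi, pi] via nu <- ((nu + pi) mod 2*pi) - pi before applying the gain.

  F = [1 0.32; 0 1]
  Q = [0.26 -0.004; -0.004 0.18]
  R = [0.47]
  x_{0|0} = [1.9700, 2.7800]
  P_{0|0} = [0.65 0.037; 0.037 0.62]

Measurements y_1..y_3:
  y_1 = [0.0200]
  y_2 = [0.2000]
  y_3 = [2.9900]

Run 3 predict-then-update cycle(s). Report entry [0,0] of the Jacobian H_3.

step 1: x^-=[2.8596, 2.7800]  P^-=[0.9972 0.2314; 0.2314 0.8000]  H_jac=[-0.1748 0.1798]  S=[0.5118]  K=[-0.2593; 0.2020]  nu=[-0.7513]  x^+=[3.0544, 2.6282]  P^+=[0.9628 0.2582; 0.2582 0.7791]
step 2: x^-=[3.8954, 2.6282]  P^-=[1.4678 0.5035; 0.5035 0.9591]  H_jac=[-0.1190 0.1764]  S=[0.4995]  K=[-0.1719; 0.2188]  nu=[-0.3935]  x^+=[3.9631, 2.5421]  P^+=[1.4530 0.5223; 0.5223 0.9352]
step 3: x^-=[4.7766, 2.5421]  P^-=[2.1431 0.8176; 0.8176 1.1152]  H_jac=[-0.0868 0.1631]  S=[0.4927]  K=[-0.1070; 0.2252]  nu=[2.5009]  x^+=[4.5091, 3.1054]  P^+=[2.1374 0.8294; 0.8294 1.0902]

H_jac[0,0] = -0.0868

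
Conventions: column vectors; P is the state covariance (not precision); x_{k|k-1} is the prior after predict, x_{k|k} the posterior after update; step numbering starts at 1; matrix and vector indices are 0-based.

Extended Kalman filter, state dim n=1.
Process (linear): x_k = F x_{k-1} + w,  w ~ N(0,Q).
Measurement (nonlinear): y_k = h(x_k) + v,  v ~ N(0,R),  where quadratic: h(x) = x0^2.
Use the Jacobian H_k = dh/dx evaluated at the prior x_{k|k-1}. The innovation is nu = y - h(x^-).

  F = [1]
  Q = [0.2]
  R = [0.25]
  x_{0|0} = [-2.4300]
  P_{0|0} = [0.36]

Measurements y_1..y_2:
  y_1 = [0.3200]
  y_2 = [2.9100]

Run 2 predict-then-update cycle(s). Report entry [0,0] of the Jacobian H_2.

H_jac[0,0] = -2.6043

step 1: x^-=[-2.4300]  P^-=[0.5600]  H_jac=[-4.8600]  S=[13.4770]  K=[-0.2019]  nu=[-5.5849]  x^+=[-1.3022]  P^+=[0.0104]
step 2: x^-=[-1.3022]  P^-=[0.2104]  H_jac=[-2.6043]  S=[1.6770]  K=[-0.3267]  nu=[1.2144]  x^+=[-1.6989]  P^+=[0.0314]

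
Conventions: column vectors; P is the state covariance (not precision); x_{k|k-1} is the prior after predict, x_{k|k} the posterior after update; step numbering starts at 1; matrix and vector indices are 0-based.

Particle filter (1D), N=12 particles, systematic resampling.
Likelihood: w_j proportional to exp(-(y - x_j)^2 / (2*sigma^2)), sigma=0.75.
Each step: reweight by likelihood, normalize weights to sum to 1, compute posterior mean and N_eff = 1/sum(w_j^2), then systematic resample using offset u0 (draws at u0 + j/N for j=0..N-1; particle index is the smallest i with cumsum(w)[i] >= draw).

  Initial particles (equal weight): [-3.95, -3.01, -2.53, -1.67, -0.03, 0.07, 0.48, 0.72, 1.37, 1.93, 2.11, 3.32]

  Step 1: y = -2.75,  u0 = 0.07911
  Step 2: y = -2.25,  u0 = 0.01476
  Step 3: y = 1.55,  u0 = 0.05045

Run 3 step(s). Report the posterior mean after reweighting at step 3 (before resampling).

step 1: w=[0.1097, 0.3715, 0.3779, 0.1399, 0.0005, 0.0003, 0.0000, 0.0000, 0.0000, 0.0000, 0.0000, 0.0000]  mean=-2.7414  Neff=3.2002  idx=[0, 1, 1, 1, 1, 2, 2, 2, 2, 2, 3, 3]
step 2: w=[0.0089, 0.0695, 0.0695, 0.0695, 0.0695, 0.1082, 0.1082, 0.1082, 0.1082, 0.1082, 0.0861, 0.0861]  mean=-2.5280  Neff=10.7803  idx=[1, 2, 3, 4, 5, 6, 7, 7, 8, 9, 10, 11]
step 3: w=[0.0000, 0.0000, 0.0000, 0.0000, 0.0019, 0.0019, 0.0019, 0.0019, 0.0019, 0.0019, 0.4943, 0.4943]  mean=-1.6799  Neff=2.0462  idx=[10, 10, 10, 10, 10, 10, 11, 11, 11, 11, 11, 11]

post_mean = -1.6799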